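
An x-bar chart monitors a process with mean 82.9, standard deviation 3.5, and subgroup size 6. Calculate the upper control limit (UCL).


UCL = 82.9 + 3 * 3.5 / sqrt(6)

87.19


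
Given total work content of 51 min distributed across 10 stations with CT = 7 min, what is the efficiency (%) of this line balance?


Formula: Efficiency = Sum of Task Times / (N_stations * CT) * 100
Total station capacity = 10 stations * 7 min = 70 min
Efficiency = 51 / 70 * 100 = 72.9%

72.9%


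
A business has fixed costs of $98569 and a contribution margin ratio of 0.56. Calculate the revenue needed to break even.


Formula: BER = Fixed Costs / Contribution Margin Ratio
BER = $98569 / 0.56
BER = $176016.07 (to the nearest cent)

$176016.07


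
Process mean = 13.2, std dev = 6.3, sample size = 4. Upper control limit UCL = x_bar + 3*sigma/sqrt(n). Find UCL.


UCL = 13.2 + 3 * 6.3 / sqrt(4)

22.65


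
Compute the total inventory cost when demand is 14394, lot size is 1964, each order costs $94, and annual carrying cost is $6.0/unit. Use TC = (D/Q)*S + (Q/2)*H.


TC = 14394/1964 * 94 + 1964/2 * 6.0

$6580.92


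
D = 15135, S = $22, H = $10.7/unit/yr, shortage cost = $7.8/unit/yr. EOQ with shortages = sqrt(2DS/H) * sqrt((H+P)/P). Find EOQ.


Formula: EOQ* = sqrt(2DS/H) * sqrt((H+P)/P)
Base EOQ = sqrt(2*15135*22/10.7) = 249.47 units
Correction = sqrt((10.7+7.8)/7.8) = 1.54006
EOQ* = 249.47 * 1.54006 = 384.2 units

384.2 units


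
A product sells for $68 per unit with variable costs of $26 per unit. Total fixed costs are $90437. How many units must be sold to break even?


Formula: BEQ = Fixed Costs / (Price - Variable Cost)
Contribution margin = $68 - $26 = $42/unit
BEQ = ceil($90437 / $42/unit) = ceil(2153.26) = 2154 units

2154 units


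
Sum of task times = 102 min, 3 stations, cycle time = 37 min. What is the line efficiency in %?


Formula: Efficiency = Sum of Task Times / (N_stations * CT) * 100
Total station capacity = 3 stations * 37 min = 111 min
Efficiency = 102 / 111 * 100 = 91.9%

91.9%


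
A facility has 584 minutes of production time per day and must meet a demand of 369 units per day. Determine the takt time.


Formula: Takt Time = Available Production Time / Customer Demand
Takt = 584 min/day / 369 units/day
Takt = 1.58 min/unit

1.58 min/unit


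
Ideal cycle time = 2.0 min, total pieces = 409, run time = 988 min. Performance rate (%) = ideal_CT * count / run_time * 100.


Formula: Performance = (Ideal CT * Total Count) / Run Time * 100
Ideal output time = 2.0 * 409 = 818.0 min
Performance = 818.0 / 988 * 100 = 82.8%

82.8%


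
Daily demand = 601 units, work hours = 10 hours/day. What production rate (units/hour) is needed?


Formula: Production Rate = Daily Demand / Available Hours
Rate = 601 units/day / 10 hours/day
Rate = 60.1 units/hour

60.1 units/hour


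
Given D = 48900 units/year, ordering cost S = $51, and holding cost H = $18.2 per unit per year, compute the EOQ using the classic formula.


Formula: EOQ = sqrt(2 * D * S / H)
Numerator: 2 * 48900 * 51 = 4987800
2DS/H = 4987800 / 18.2 = 274054.9
EOQ = sqrt(274054.9) = 523.5 units

523.5 units


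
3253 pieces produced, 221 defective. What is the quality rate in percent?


Formula: Quality Rate = Good Pieces / Total Pieces * 100
Good pieces = 3253 - 221 = 3032
QR = 3032 / 3253 * 100 = 93.2%

93.2%


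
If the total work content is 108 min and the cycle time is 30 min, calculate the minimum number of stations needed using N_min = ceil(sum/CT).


Formula: N_min = ceil(Sum of Task Times / Cycle Time)
N_min = ceil(108 min / 30 min) = ceil(3.6)
N_min = 4 stations

4


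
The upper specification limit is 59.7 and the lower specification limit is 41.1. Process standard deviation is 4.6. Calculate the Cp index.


Cp = (59.7 - 41.1) / (6 * 4.6)

0.67


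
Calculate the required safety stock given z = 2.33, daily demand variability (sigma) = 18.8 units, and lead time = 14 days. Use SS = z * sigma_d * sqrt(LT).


Formula: SS = z * sigma_d * sqrt(LT)
sqrt(LT) = sqrt(14) = 3.7417
SS = 2.33 * 18.8 * 3.7417
SS = 163.9 units

163.9 units


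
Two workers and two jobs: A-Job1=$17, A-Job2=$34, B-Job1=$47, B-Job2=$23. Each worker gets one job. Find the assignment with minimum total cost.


Option 1: A->1 + B->2 = $17 + $23 = $40
Option 2: A->2 + B->1 = $34 + $47 = $81
Min cost = min($40, $81) = $40

$40


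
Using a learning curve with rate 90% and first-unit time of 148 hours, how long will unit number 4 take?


Formula: T_n = T_1 * (learning_rate)^(log2(n)) where learning_rate = rate/100
Doublings = log2(4) = 2
T_n = 148 * 0.9^2
T_n = 148 * 0.81 = 119.9 hours

119.9 hours


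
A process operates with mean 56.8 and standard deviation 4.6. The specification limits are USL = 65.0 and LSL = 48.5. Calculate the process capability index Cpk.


Cpu = (65.0 - 56.8) / (3 * 4.6) = 0.59
Cpl = (56.8 - 48.5) / (3 * 4.6) = 0.6
Cpk = min(0.59, 0.6) = 0.59

0.59


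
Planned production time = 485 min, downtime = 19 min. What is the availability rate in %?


Formula: Availability = (Planned Time - Downtime) / Planned Time * 100
Uptime = 485 - 19 = 466 min
Availability = 466 / 485 * 100 = 96.1%

96.1%


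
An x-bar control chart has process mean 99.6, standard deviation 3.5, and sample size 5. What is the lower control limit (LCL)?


LCL = 99.6 - 3 * 3.5 / sqrt(5)

94.9


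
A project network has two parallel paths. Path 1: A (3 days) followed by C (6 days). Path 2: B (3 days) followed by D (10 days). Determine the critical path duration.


Path 1 = 3 + 6 = 9 days
Path 2 = 3 + 10 = 13 days
Duration = max(9, 13) = 13 days

13 days


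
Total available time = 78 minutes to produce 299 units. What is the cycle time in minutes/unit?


Formula: CT = Available Time / Number of Units
CT = 78 min / 299 units
CT = 0.26 min/unit

0.26 min/unit


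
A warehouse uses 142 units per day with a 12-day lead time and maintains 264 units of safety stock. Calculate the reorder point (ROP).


Formula: ROP = (Daily Demand * Lead Time) + Safety Stock
Demand during lead time = 142 * 12 = 1704 units
ROP = 1704 + 264 = 1968 units

1968 units


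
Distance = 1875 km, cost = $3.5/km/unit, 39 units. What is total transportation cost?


TC = dist * cost * units = 1875 * 3.5 * 39 = $255937.50

$255937.50


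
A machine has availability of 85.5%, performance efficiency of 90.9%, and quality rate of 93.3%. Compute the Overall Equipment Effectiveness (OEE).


Formula: OEE = Availability * Performance * Quality / 10000
A * P = 85.5% * 90.9% / 100 = 77.72%
OEE = 77.72% * 93.3% / 100 = 72.5%

72.5%


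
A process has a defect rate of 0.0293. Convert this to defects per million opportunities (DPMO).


DPMO = defect_rate * 1000000 = 0.0293 * 1000000

29300


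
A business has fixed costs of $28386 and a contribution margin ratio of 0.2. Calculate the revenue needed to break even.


Formula: BER = Fixed Costs / Contribution Margin Ratio
BER = $28386 / 0.2
BER = $141930.00 (to the nearest cent)

$141930.00


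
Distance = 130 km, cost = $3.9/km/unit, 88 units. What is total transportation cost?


TC = dist * cost * units = 130 * 3.9 * 88 = $44616.00

$44616.00


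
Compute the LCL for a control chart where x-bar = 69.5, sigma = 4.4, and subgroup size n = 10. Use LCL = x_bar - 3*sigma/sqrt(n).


LCL = 69.5 - 3 * 4.4 / sqrt(10)

65.33


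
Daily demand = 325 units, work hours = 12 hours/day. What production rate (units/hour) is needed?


Formula: Production Rate = Daily Demand / Available Hours
Rate = 325 units/day / 12 hours/day
Rate = 27.1 units/hour

27.1 units/hour


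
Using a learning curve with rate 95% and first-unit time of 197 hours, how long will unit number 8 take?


Formula: T_n = T_1 * (learning_rate)^(log2(n)) where learning_rate = rate/100
Doublings = log2(8) = 3
T_n = 197 * 0.95^3
T_n = 197 * 0.8574 = 168.9 hours

168.9 hours


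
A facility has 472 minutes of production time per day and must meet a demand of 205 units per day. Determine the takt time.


Formula: Takt Time = Available Production Time / Customer Demand
Takt = 472 min/day / 205 units/day
Takt = 2.3 min/unit

2.3 min/unit


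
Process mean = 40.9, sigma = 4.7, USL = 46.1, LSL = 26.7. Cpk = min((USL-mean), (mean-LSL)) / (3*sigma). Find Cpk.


Cpu = (46.1 - 40.9) / (3 * 4.7) = 0.37
Cpl = (40.9 - 26.7) / (3 * 4.7) = 1.01
Cpk = min(0.37, 1.01) = 0.37

0.37


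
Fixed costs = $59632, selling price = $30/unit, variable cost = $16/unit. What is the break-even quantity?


Formula: BEQ = Fixed Costs / (Price - Variable Cost)
Contribution margin = $30 - $16 = $14/unit
BEQ = ceil($59632 / $14/unit) = ceil(4259.43) = 4260 units

4260 units


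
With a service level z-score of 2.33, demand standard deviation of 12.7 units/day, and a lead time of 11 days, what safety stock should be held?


Formula: SS = z * sigma_d * sqrt(LT)
sqrt(LT) = sqrt(11) = 3.3166
SS = 2.33 * 12.7 * 3.3166
SS = 98.1 units

98.1 units


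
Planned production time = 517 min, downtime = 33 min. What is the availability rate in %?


Formula: Availability = (Planned Time - Downtime) / Planned Time * 100
Uptime = 517 - 33 = 484 min
Availability = 484 / 517 * 100 = 93.6%

93.6%


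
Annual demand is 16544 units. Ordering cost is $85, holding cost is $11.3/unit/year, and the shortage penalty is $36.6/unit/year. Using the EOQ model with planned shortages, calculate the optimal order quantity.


Formula: EOQ* = sqrt(2DS/H) * sqrt((H+P)/P)
Base EOQ = sqrt(2*16544*85/11.3) = 498.89 units
Correction = sqrt((11.3+36.6)/36.6) = 1.144
EOQ* = 498.89 * 1.144 = 570.7 units

570.7 units


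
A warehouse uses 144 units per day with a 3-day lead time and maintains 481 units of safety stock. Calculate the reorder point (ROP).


Formula: ROP = (Daily Demand * Lead Time) + Safety Stock
Demand during lead time = 144 * 3 = 432 units
ROP = 432 + 481 = 913 units

913 units


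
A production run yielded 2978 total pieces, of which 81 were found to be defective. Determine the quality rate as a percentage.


Formula: Quality Rate = Good Pieces / Total Pieces * 100
Good pieces = 2978 - 81 = 2897
QR = 2897 / 2978 * 100 = 97.3%

97.3%


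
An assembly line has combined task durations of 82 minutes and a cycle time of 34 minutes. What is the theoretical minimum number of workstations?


Formula: N_min = ceil(Sum of Task Times / Cycle Time)
N_min = ceil(82 min / 34 min) = ceil(2.4118)
N_min = 3 stations

3


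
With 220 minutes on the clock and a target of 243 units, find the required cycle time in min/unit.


Formula: CT = Available Time / Number of Units
CT = 220 min / 243 units
CT = 0.91 min/unit

0.91 min/unit


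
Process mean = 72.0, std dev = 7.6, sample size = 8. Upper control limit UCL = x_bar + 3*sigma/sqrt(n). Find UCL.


UCL = 72.0 + 3 * 7.6 / sqrt(8)

80.06


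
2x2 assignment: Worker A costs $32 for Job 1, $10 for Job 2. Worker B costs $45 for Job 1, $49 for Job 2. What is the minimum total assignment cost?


Option 1: A->1 + B->2 = $32 + $49 = $81
Option 2: A->2 + B->1 = $10 + $45 = $55
Min cost = min($81, $55) = $55

$55


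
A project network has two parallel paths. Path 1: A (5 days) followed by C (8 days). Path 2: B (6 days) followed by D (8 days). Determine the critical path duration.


Path 1 = 5 + 8 = 13 days
Path 2 = 6 + 8 = 14 days
Duration = max(13, 14) = 14 days

14 days


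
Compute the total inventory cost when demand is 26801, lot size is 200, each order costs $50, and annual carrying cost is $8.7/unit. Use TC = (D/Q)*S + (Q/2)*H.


TC = 26801/200 * 50 + 200/2 * 8.7

$7570.25


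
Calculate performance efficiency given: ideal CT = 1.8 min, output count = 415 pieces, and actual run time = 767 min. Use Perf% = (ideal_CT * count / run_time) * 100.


Formula: Performance = (Ideal CT * Total Count) / Run Time * 100
Ideal output time = 1.8 * 415 = 747.0 min
Performance = 747.0 / 767 * 100 = 97.4%

97.4%


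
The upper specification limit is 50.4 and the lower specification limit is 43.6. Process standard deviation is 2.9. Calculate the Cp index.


Cp = (50.4 - 43.6) / (6 * 2.9)

0.39


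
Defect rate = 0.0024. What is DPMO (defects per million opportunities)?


DPMO = defect_rate * 1000000 = 0.0024 * 1000000

2400


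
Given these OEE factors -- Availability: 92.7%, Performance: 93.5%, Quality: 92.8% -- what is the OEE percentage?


Formula: OEE = Availability * Performance * Quality / 10000
A * P = 92.7% * 93.5% / 100 = 86.67%
OEE = 86.67% * 92.8% / 100 = 80.4%

80.4%


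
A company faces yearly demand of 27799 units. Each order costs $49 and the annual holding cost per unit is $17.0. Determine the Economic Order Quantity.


Formula: EOQ = sqrt(2 * D * S / H)
Numerator: 2 * 27799 * 49 = 2724302
2DS/H = 2724302 / 17.0 = 160253.1
EOQ = sqrt(160253.1) = 400.3 units

400.3 units


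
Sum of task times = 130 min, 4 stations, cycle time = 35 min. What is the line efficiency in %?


Formula: Efficiency = Sum of Task Times / (N_stations * CT) * 100
Total station capacity = 4 stations * 35 min = 140 min
Efficiency = 130 / 140 * 100 = 92.9%

92.9%


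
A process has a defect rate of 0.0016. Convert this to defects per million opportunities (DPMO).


DPMO = defect_rate * 1000000 = 0.0016 * 1000000

1600


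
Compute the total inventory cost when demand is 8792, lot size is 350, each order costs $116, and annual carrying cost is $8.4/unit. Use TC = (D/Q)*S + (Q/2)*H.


TC = 8792/350 * 116 + 350/2 * 8.4

$4383.92


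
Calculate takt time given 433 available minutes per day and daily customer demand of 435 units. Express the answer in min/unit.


Formula: Takt Time = Available Production Time / Customer Demand
Takt = 433 min/day / 435 units/day
Takt = 1.0 min/unit

1.0 min/unit


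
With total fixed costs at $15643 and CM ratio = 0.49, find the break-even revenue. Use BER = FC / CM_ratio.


Formula: BER = Fixed Costs / Contribution Margin Ratio
BER = $15643 / 0.49
BER = $31924.49 (to the nearest cent)

$31924.49


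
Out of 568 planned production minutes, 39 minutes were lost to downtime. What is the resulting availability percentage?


Formula: Availability = (Planned Time - Downtime) / Planned Time * 100
Uptime = 568 - 39 = 529 min
Availability = 529 / 568 * 100 = 93.1%

93.1%


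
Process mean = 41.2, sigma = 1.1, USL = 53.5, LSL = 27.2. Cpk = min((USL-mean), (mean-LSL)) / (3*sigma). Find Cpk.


Cpu = (53.5 - 41.2) / (3 * 1.1) = 3.73
Cpl = (41.2 - 27.2) / (3 * 1.1) = 4.24
Cpk = min(3.73, 4.24) = 3.73

3.73


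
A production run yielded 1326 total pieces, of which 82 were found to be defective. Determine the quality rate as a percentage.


Formula: Quality Rate = Good Pieces / Total Pieces * 100
Good pieces = 1326 - 82 = 1244
QR = 1244 / 1326 * 100 = 93.8%

93.8%


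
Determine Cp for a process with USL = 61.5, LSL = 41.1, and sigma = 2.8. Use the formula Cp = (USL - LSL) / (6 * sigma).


Cp = (61.5 - 41.1) / (6 * 2.8)

1.21


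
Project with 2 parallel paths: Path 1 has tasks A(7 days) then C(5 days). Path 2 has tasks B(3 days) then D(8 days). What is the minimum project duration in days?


Path 1 = 7 + 5 = 12 days
Path 2 = 3 + 8 = 11 days
Duration = max(12, 11) = 12 days

12 days


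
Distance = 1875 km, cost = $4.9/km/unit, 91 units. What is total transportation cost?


TC = dist * cost * units = 1875 * 4.9 * 91 = $836062.50

$836062.50


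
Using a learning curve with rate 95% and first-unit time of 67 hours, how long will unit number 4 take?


Formula: T_n = T_1 * (learning_rate)^(log2(n)) where learning_rate = rate/100
Doublings = log2(4) = 2
T_n = 67 * 0.95^2
T_n = 67 * 0.9025 = 60.5 hours

60.5 hours


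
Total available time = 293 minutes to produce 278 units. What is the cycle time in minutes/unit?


Formula: CT = Available Time / Number of Units
CT = 293 min / 278 units
CT = 1.05 min/unit

1.05 min/unit


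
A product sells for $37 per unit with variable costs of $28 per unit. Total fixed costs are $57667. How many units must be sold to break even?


Formula: BEQ = Fixed Costs / (Price - Variable Cost)
Contribution margin = $37 - $28 = $9/unit
BEQ = ceil($57667 / $9/unit) = ceil(6407.44) = 6408 units

6408 units


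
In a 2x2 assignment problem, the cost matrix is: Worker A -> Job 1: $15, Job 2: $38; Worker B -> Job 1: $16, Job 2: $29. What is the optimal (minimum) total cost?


Option 1: A->1 + B->2 = $15 + $29 = $44
Option 2: A->2 + B->1 = $38 + $16 = $54
Min cost = min($44, $54) = $44

$44


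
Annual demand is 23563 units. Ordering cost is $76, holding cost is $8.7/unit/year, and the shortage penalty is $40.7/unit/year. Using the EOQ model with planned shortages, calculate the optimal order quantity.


Formula: EOQ* = sqrt(2DS/H) * sqrt((H+P)/P)
Base EOQ = sqrt(2*23563*76/8.7) = 641.62 units
Correction = sqrt((8.7+40.7)/40.7) = 1.10171
EOQ* = 641.62 * 1.10171 = 706.9 units

706.9 units


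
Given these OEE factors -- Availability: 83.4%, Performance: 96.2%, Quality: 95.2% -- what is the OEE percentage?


Formula: OEE = Availability * Performance * Quality / 10000
A * P = 83.4% * 96.2% / 100 = 80.23%
OEE = 80.23% * 95.2% / 100 = 76.4%

76.4%


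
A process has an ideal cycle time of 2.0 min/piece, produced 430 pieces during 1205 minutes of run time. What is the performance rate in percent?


Formula: Performance = (Ideal CT * Total Count) / Run Time * 100
Ideal output time = 2.0 * 430 = 860.0 min
Performance = 860.0 / 1205 * 100 = 71.4%

71.4%


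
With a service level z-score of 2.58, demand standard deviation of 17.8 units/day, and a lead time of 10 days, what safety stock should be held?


Formula: SS = z * sigma_d * sqrt(LT)
sqrt(LT) = sqrt(10) = 3.1623
SS = 2.58 * 17.8 * 3.1623
SS = 145.2 units

145.2 units


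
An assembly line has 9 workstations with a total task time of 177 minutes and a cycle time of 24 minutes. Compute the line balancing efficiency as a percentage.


Formula: Efficiency = Sum of Task Times / (N_stations * CT) * 100
Total station capacity = 9 stations * 24 min = 216 min
Efficiency = 177 / 216 * 100 = 81.9%

81.9%


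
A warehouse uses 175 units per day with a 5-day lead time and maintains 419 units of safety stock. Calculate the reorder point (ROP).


Formula: ROP = (Daily Demand * Lead Time) + Safety Stock
Demand during lead time = 175 * 5 = 875 units
ROP = 875 + 419 = 1294 units

1294 units


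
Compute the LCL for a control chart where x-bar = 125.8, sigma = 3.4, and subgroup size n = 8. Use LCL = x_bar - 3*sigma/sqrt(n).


LCL = 125.8 - 3 * 3.4 / sqrt(8)

122.19


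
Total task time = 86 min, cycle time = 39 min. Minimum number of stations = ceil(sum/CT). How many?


Formula: N_min = ceil(Sum of Task Times / Cycle Time)
N_min = ceil(86 min / 39 min) = ceil(2.2051)
N_min = 3 stations

3


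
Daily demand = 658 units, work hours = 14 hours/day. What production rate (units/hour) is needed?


Formula: Production Rate = Daily Demand / Available Hours
Rate = 658 units/day / 14 hours/day
Rate = 47.0 units/hour

47.0 units/hour


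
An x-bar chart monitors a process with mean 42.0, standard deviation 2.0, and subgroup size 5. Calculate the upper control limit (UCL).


UCL = 42.0 + 3 * 2.0 / sqrt(5)

44.68


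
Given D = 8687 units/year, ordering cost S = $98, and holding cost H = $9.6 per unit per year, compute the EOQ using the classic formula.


Formula: EOQ = sqrt(2 * D * S / H)
Numerator: 2 * 8687 * 98 = 1702652
2DS/H = 1702652 / 9.6 = 177359.6
EOQ = sqrt(177359.6) = 421.1 units

421.1 units


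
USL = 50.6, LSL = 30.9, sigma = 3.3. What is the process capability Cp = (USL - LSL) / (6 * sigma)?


Cp = (50.6 - 30.9) / (6 * 3.3)

0.99


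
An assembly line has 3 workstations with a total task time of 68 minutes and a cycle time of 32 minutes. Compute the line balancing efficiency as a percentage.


Formula: Efficiency = Sum of Task Times / (N_stations * CT) * 100
Total station capacity = 3 stations * 32 min = 96 min
Efficiency = 68 / 96 * 100 = 70.8%

70.8%


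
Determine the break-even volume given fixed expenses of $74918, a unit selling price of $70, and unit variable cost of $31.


Formula: BEQ = Fixed Costs / (Price - Variable Cost)
Contribution margin = $70 - $31 = $39/unit
BEQ = ceil($74918 / $39/unit) = ceil(1920.97) = 1921 units

1921 units


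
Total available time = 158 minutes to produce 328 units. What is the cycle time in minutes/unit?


Formula: CT = Available Time / Number of Units
CT = 158 min / 328 units
CT = 0.48 min/unit

0.48 min/unit


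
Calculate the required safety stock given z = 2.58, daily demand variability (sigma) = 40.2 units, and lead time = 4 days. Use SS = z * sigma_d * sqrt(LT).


Formula: SS = z * sigma_d * sqrt(LT)
sqrt(LT) = sqrt(4) = 2.0
SS = 2.58 * 40.2 * 2.0
SS = 207.4 units

207.4 units


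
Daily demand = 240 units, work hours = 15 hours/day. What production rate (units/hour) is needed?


Formula: Production Rate = Daily Demand / Available Hours
Rate = 240 units/day / 15 hours/day
Rate = 16.0 units/hour

16.0 units/hour


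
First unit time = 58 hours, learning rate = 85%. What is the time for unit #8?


Formula: T_n = T_1 * (learning_rate)^(log2(n)) where learning_rate = rate/100
Doublings = log2(8) = 3
T_n = 58 * 0.85^3
T_n = 58 * 0.6141 = 35.6 hours

35.6 hours


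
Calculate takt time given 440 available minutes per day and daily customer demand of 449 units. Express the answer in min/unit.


Formula: Takt Time = Available Production Time / Customer Demand
Takt = 440 min/day / 449 units/day
Takt = 0.98 min/unit

0.98 min/unit


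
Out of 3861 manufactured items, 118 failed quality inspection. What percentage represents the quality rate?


Formula: Quality Rate = Good Pieces / Total Pieces * 100
Good pieces = 3861 - 118 = 3743
QR = 3743 / 3861 * 100 = 96.9%

96.9%


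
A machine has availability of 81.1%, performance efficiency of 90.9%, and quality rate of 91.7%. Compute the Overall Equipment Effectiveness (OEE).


Formula: OEE = Availability * Performance * Quality / 10000
A * P = 81.1% * 90.9% / 100 = 73.72%
OEE = 73.72% * 91.7% / 100 = 67.6%

67.6%


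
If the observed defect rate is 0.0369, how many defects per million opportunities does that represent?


DPMO = defect_rate * 1000000 = 0.0369 * 1000000

36900


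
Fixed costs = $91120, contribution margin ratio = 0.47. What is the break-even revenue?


Formula: BER = Fixed Costs / Contribution Margin Ratio
BER = $91120 / 0.47
BER = $193872.34 (to the nearest cent)

$193872.34


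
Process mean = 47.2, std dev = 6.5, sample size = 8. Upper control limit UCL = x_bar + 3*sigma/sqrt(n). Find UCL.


UCL = 47.2 + 3 * 6.5 / sqrt(8)

54.09


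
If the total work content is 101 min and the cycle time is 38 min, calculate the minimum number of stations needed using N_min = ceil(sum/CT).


Formula: N_min = ceil(Sum of Task Times / Cycle Time)
N_min = ceil(101 min / 38 min) = ceil(2.6579)
N_min = 3 stations

3


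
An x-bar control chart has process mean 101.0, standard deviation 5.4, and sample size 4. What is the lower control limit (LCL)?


LCL = 101.0 - 3 * 5.4 / sqrt(4)

92.9


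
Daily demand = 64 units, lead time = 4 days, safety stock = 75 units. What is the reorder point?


Formula: ROP = (Daily Demand * Lead Time) + Safety Stock
Demand during lead time = 64 * 4 = 256 units
ROP = 256 + 75 = 331 units

331 units


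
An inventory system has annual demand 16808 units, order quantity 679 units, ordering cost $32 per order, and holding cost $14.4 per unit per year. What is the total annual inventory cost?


TC = 16808/679 * 32 + 679/2 * 14.4

$5680.93


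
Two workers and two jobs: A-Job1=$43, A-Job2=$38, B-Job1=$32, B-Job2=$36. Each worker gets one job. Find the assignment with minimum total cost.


Option 1: A->1 + B->2 = $43 + $36 = $79
Option 2: A->2 + B->1 = $38 + $32 = $70
Min cost = min($79, $70) = $70

$70


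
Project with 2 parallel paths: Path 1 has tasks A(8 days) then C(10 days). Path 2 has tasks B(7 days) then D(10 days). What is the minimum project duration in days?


Path 1 = 8 + 10 = 18 days
Path 2 = 7 + 10 = 17 days
Duration = max(18, 17) = 18 days

18 days


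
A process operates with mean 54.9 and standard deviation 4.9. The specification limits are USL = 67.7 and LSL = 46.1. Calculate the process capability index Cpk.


Cpu = (67.7 - 54.9) / (3 * 4.9) = 0.87
Cpl = (54.9 - 46.1) / (3 * 4.9) = 0.6
Cpk = min(0.87, 0.6) = 0.6

0.6


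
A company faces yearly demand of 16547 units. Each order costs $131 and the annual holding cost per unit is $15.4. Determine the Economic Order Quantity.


Formula: EOQ = sqrt(2 * D * S / H)
Numerator: 2 * 16547 * 131 = 4335314
2DS/H = 4335314 / 15.4 = 281513.9
EOQ = sqrt(281513.9) = 530.6 units

530.6 units


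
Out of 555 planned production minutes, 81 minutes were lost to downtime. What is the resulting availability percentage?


Formula: Availability = (Planned Time - Downtime) / Planned Time * 100
Uptime = 555 - 81 = 474 min
Availability = 474 / 555 * 100 = 85.4%

85.4%


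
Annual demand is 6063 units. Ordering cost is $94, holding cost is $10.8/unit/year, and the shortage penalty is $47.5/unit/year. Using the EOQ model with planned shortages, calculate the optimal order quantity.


Formula: EOQ* = sqrt(2DS/H) * sqrt((H+P)/P)
Base EOQ = sqrt(2*6063*94/10.8) = 324.87 units
Correction = sqrt((10.8+47.5)/47.5) = 1.10787
EOQ* = 324.87 * 1.10787 = 359.9 units

359.9 units


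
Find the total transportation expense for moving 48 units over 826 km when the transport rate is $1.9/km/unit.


TC = dist * cost * units = 826 * 1.9 * 48 = $75331.20

$75331.20


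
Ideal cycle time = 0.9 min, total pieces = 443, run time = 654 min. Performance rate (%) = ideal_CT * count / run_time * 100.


Formula: Performance = (Ideal CT * Total Count) / Run Time * 100
Ideal output time = 0.9 * 443 = 398.7 min
Performance = 398.7 / 654 * 100 = 61.0%

61.0%


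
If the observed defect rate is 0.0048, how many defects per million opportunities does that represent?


DPMO = defect_rate * 1000000 = 0.0048 * 1000000

4800


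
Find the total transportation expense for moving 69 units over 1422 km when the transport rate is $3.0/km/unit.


TC = dist * cost * units = 1422 * 3.0 * 69 = $294354.00

$294354.00


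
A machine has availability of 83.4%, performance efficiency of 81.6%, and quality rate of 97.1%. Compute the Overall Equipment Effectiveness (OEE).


Formula: OEE = Availability * Performance * Quality / 10000
A * P = 83.4% * 81.6% / 100 = 68.05%
OEE = 68.05% * 97.1% / 100 = 66.1%

66.1%


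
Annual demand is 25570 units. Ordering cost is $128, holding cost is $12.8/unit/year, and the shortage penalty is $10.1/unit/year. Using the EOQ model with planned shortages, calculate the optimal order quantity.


Formula: EOQ* = sqrt(2DS/H) * sqrt((H+P)/P)
Base EOQ = sqrt(2*25570*128/12.8) = 715.12 units
Correction = sqrt((12.8+10.1)/10.1) = 1.50576
EOQ* = 715.12 * 1.50576 = 1076.8 units

1076.8 units


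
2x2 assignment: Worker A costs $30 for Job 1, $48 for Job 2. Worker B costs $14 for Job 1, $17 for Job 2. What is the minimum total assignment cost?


Option 1: A->1 + B->2 = $30 + $17 = $47
Option 2: A->2 + B->1 = $48 + $14 = $62
Min cost = min($47, $62) = $47

$47


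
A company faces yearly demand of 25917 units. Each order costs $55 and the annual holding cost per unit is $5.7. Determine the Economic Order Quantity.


Formula: EOQ = sqrt(2 * D * S / H)
Numerator: 2 * 25917 * 55 = 2850870
2DS/H = 2850870 / 5.7 = 500152.6
EOQ = sqrt(500152.6) = 707.2 units

707.2 units


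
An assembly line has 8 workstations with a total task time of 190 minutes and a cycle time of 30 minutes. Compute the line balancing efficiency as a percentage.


Formula: Efficiency = Sum of Task Times / (N_stations * CT) * 100
Total station capacity = 8 stations * 30 min = 240 min
Efficiency = 190 / 240 * 100 = 79.2%

79.2%


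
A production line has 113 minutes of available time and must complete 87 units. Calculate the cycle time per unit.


Formula: CT = Available Time / Number of Units
CT = 113 min / 87 units
CT = 1.3 min/unit

1.3 min/unit


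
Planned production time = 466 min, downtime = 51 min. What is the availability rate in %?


Formula: Availability = (Planned Time - Downtime) / Planned Time * 100
Uptime = 466 - 51 = 415 min
Availability = 415 / 466 * 100 = 89.1%

89.1%


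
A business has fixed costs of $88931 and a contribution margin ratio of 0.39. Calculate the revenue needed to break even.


Formula: BER = Fixed Costs / Contribution Margin Ratio
BER = $88931 / 0.39
BER = $228028.21 (to the nearest cent)

$228028.21


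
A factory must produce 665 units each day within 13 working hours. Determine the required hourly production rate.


Formula: Production Rate = Daily Demand / Available Hours
Rate = 665 units/day / 13 hours/day
Rate = 51.2 units/hour

51.2 units/hour


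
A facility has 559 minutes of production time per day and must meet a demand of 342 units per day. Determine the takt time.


Formula: Takt Time = Available Production Time / Customer Demand
Takt = 559 min/day / 342 units/day
Takt = 1.63 min/unit

1.63 min/unit


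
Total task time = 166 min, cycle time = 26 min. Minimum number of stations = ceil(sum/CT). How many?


Formula: N_min = ceil(Sum of Task Times / Cycle Time)
N_min = ceil(166 min / 26 min) = ceil(6.3846)
N_min = 7 stations

7


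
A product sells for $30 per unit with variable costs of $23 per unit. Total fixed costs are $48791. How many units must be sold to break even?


Formula: BEQ = Fixed Costs / (Price - Variable Cost)
Contribution margin = $30 - $23 = $7/unit
BEQ = ceil($48791 / $7/unit) = ceil(6970.14) = 6971 units

6971 units


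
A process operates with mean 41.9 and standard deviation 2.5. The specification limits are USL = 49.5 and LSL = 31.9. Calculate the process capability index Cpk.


Cpu = (49.5 - 41.9) / (3 * 2.5) = 1.01
Cpl = (41.9 - 31.9) / (3 * 2.5) = 1.33
Cpk = min(1.01, 1.33) = 1.01

1.01


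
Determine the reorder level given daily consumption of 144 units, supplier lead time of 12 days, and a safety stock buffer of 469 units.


Formula: ROP = (Daily Demand * Lead Time) + Safety Stock
Demand during lead time = 144 * 12 = 1728 units
ROP = 1728 + 469 = 2197 units

2197 units


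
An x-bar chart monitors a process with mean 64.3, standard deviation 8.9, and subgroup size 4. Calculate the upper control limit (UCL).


UCL = 64.3 + 3 * 8.9 / sqrt(4)

77.65


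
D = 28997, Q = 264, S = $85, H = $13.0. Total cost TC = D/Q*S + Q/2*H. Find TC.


TC = 28997/264 * 85 + 264/2 * 13.0

$11052.16


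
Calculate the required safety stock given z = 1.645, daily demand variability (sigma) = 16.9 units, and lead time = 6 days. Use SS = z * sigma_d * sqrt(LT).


Formula: SS = z * sigma_d * sqrt(LT)
sqrt(LT) = sqrt(6) = 2.4495
SS = 1.645 * 16.9 * 2.4495
SS = 68.1 units

68.1 units


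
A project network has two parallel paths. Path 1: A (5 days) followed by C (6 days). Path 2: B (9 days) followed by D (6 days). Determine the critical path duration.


Path 1 = 5 + 6 = 11 days
Path 2 = 9 + 6 = 15 days
Duration = max(11, 15) = 15 days

15 days


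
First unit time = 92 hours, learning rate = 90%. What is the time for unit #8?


Formula: T_n = T_1 * (learning_rate)^(log2(n)) where learning_rate = rate/100
Doublings = log2(8) = 3
T_n = 92 * 0.9^3
T_n = 92 * 0.729 = 67.1 hours

67.1 hours


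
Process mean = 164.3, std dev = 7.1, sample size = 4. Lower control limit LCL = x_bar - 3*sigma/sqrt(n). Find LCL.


LCL = 164.3 - 3 * 7.1 / sqrt(4)

153.65


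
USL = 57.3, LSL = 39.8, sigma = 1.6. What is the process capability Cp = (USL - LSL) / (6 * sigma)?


Cp = (57.3 - 39.8) / (6 * 1.6)

1.82


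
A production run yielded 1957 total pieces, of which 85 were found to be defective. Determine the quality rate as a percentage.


Formula: Quality Rate = Good Pieces / Total Pieces * 100
Good pieces = 1957 - 85 = 1872
QR = 1872 / 1957 * 100 = 95.7%

95.7%


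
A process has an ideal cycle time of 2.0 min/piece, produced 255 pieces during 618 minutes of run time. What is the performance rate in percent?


Formula: Performance = (Ideal CT * Total Count) / Run Time * 100
Ideal output time = 2.0 * 255 = 510.0 min
Performance = 510.0 / 618 * 100 = 82.5%

82.5%


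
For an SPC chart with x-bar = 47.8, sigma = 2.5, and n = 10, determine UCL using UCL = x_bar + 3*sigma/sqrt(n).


UCL = 47.8 + 3 * 2.5 / sqrt(10)

50.17


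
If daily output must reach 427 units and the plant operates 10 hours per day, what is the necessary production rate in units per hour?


Formula: Production Rate = Daily Demand / Available Hours
Rate = 427 units/day / 10 hours/day
Rate = 42.7 units/hour

42.7 units/hour


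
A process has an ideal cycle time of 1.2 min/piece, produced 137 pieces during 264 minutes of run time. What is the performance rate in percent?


Formula: Performance = (Ideal CT * Total Count) / Run Time * 100
Ideal output time = 1.2 * 137 = 164.4 min
Performance = 164.4 / 264 * 100 = 62.3%

62.3%


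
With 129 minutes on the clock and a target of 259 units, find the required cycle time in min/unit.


Formula: CT = Available Time / Number of Units
CT = 129 min / 259 units
CT = 0.5 min/unit

0.5 min/unit


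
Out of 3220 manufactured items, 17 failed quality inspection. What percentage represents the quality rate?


Formula: Quality Rate = Good Pieces / Total Pieces * 100
Good pieces = 3220 - 17 = 3203
QR = 3203 / 3220 * 100 = 99.5%

99.5%


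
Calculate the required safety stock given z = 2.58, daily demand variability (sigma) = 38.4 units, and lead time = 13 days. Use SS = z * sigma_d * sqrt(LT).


Formula: SS = z * sigma_d * sqrt(LT)
sqrt(LT) = sqrt(13) = 3.6056
SS = 2.58 * 38.4 * 3.6056
SS = 357.2 units

357.2 units


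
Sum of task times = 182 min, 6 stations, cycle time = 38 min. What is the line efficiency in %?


Formula: Efficiency = Sum of Task Times / (N_stations * CT) * 100
Total station capacity = 6 stations * 38 min = 228 min
Efficiency = 182 / 228 * 100 = 79.8%

79.8%


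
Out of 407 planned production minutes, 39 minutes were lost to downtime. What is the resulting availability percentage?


Formula: Availability = (Planned Time - Downtime) / Planned Time * 100
Uptime = 407 - 39 = 368 min
Availability = 368 / 407 * 100 = 90.4%

90.4%


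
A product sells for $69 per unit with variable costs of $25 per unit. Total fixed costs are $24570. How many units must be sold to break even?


Formula: BEQ = Fixed Costs / (Price - Variable Cost)
Contribution margin = $69 - $25 = $44/unit
BEQ = ceil($24570 / $44/unit) = ceil(558.41) = 559 units

559 units


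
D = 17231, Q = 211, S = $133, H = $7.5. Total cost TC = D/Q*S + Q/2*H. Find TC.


TC = 17231/211 * 133 + 211/2 * 7.5

$11652.50


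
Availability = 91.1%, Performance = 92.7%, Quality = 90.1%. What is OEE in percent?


Formula: OEE = Availability * Performance * Quality / 10000
A * P = 91.1% * 92.7% / 100 = 84.45%
OEE = 84.45% * 90.1% / 100 = 76.1%

76.1%


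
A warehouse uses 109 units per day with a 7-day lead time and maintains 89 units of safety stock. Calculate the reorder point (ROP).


Formula: ROP = (Daily Demand * Lead Time) + Safety Stock
Demand during lead time = 109 * 7 = 763 units
ROP = 763 + 89 = 852 units

852 units


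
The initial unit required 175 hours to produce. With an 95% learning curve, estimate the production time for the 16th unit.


Formula: T_n = T_1 * (learning_rate)^(log2(n)) where learning_rate = rate/100
Doublings = log2(16) = 4
T_n = 175 * 0.95^4
T_n = 175 * 0.8145 = 142.5 hours

142.5 hours


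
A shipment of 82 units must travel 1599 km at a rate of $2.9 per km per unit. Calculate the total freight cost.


TC = dist * cost * units = 1599 * 2.9 * 82 = $380242.20

$380242.20


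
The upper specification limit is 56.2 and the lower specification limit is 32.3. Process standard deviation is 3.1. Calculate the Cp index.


Cp = (56.2 - 32.3) / (6 * 3.1)

1.28


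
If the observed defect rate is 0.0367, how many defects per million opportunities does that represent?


DPMO = defect_rate * 1000000 = 0.0367 * 1000000

36700


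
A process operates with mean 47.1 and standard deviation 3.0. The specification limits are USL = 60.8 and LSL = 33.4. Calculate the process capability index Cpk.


Cpu = (60.8 - 47.1) / (3 * 3.0) = 1.52
Cpl = (47.1 - 33.4) / (3 * 3.0) = 1.52
Cpk = min(1.52, 1.52) = 1.52

1.52


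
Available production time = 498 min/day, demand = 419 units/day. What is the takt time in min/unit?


Formula: Takt Time = Available Production Time / Customer Demand
Takt = 498 min/day / 419 units/day
Takt = 1.19 min/unit

1.19 min/unit


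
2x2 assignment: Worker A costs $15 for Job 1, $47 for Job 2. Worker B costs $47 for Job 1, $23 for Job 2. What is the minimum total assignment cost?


Option 1: A->1 + B->2 = $15 + $23 = $38
Option 2: A->2 + B->1 = $47 + $47 = $94
Min cost = min($38, $94) = $38

$38


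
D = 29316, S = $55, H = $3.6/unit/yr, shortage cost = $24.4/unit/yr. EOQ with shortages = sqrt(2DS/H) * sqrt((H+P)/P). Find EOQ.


Formula: EOQ* = sqrt(2DS/H) * sqrt((H+P)/P)
Base EOQ = sqrt(2*29316*55/3.6) = 946.45 units
Correction = sqrt((3.6+24.4)/24.4) = 1.07123
EOQ* = 946.45 * 1.07123 = 1013.9 units

1013.9 units


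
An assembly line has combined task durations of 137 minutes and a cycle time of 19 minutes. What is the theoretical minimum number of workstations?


Formula: N_min = ceil(Sum of Task Times / Cycle Time)
N_min = ceil(137 min / 19 min) = ceil(7.2105)
N_min = 8 stations

8


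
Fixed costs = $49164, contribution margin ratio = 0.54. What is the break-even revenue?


Formula: BER = Fixed Costs / Contribution Margin Ratio
BER = $49164 / 0.54
BER = $91044.44 (to the nearest cent)

$91044.44


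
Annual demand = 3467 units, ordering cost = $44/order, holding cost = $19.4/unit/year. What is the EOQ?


Formula: EOQ = sqrt(2 * D * S / H)
Numerator: 2 * 3467 * 44 = 305096
2DS/H = 305096 / 19.4 = 15726.6
EOQ = sqrt(15726.6) = 125.4 units

125.4 units


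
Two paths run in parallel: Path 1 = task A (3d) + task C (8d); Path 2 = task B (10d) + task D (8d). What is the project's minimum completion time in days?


Path 1 = 3 + 8 = 11 days
Path 2 = 10 + 8 = 18 days
Duration = max(11, 18) = 18 days

18 days


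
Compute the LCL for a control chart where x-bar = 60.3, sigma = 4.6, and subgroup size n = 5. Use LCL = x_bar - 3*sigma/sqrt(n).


LCL = 60.3 - 3 * 4.6 / sqrt(5)

54.13


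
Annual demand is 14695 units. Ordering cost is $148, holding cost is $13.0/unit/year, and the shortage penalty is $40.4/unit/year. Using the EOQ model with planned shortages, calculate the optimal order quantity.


Formula: EOQ* = sqrt(2DS/H) * sqrt((H+P)/P)
Base EOQ = sqrt(2*14695*148/13.0) = 578.44 units
Correction = sqrt((13.0+40.4)/40.4) = 1.14969
EOQ* = 578.44 * 1.14969 = 665.0 units

665.0 units


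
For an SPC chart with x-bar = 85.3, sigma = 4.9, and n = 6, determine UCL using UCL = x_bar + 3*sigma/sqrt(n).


UCL = 85.3 + 3 * 4.9 / sqrt(6)

91.3


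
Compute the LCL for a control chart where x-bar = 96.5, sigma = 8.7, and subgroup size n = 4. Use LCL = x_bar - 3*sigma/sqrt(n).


LCL = 96.5 - 3 * 8.7 / sqrt(4)

83.45


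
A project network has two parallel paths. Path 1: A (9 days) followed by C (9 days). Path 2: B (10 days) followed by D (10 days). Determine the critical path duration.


Path 1 = 9 + 9 = 18 days
Path 2 = 10 + 10 = 20 days
Duration = max(18, 20) = 20 days

20 days
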